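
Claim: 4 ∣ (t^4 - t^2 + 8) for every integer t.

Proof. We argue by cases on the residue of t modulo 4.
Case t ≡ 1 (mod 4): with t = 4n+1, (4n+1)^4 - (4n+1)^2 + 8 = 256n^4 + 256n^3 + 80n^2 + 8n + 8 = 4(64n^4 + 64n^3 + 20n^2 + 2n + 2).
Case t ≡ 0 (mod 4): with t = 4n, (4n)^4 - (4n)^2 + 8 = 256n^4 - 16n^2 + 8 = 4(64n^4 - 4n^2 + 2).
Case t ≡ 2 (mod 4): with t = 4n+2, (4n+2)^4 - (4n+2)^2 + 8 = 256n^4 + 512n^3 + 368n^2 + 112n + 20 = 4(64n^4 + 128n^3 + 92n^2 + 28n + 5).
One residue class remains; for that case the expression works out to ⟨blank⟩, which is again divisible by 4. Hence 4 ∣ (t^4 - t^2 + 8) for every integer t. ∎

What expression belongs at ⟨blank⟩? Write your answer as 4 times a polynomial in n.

4(64n^4 + 192n^3 + 212n^2 + 102n + 20)

Only t ≡ 3 (mod 4) is unaccounted for. Put t = 4n+3:
(4n+3)^4 - (4n+3)^2 + 8 expands to 256n^4 + 768n^3 + 848n^2 + 408n + 80,
and factoring out 4 leaves 4(64n^4 + 192n^3 + 212n^2 + 102n + 20).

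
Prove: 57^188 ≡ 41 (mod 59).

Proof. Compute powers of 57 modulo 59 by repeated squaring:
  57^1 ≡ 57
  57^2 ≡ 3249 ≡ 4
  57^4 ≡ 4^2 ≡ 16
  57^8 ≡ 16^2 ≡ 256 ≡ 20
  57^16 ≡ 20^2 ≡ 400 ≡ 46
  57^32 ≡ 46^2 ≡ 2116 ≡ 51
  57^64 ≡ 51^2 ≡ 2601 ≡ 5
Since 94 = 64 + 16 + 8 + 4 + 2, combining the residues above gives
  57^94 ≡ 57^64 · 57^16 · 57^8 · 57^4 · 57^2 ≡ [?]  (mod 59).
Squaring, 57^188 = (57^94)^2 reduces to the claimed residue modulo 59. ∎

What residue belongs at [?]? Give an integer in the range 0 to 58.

49

Multiply the listed residues: 5 · 46 · 20 · 16 · 4 = 230 → 4600 → 73600 → 294400.
Reducing modulo 59: 294400 = 4989·59 + 49, so 57^94 ≡ 49.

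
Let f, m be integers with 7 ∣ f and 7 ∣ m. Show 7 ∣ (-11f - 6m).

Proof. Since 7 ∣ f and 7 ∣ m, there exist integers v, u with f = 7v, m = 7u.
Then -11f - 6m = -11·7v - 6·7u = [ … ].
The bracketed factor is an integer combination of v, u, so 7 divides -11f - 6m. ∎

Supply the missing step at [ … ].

Pull the common 7 out of every term: -11·7v - 6·7u = 7(-6u - 11v).
-6u - 11v is an integer, which exhibits the divisibility.

7(-6u - 11v)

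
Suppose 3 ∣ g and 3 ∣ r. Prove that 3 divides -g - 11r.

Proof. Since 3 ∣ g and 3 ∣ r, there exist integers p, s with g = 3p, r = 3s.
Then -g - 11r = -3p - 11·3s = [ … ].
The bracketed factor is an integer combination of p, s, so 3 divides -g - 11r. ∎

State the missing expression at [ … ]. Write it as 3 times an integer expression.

3(-p - 11s)

Each term has a factor of 3: -3p - 11·3s = 3·(-p - 11s).
Since -p - 11s is an integer, 3 ∣ (-g - 11r).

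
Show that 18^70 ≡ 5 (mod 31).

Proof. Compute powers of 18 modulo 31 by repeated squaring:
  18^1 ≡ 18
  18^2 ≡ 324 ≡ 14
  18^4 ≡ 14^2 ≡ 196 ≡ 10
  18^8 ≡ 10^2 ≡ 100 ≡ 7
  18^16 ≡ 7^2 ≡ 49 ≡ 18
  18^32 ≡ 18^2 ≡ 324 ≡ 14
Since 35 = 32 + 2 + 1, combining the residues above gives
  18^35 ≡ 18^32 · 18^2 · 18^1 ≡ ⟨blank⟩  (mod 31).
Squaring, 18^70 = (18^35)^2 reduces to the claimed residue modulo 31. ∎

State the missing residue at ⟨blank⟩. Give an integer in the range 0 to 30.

Multiply the listed residues: 14 · 14 · 18 = 196 → 3528.
Reducing modulo 31: 3528 = 113·31 + 25, so 18^35 ≡ 25.

25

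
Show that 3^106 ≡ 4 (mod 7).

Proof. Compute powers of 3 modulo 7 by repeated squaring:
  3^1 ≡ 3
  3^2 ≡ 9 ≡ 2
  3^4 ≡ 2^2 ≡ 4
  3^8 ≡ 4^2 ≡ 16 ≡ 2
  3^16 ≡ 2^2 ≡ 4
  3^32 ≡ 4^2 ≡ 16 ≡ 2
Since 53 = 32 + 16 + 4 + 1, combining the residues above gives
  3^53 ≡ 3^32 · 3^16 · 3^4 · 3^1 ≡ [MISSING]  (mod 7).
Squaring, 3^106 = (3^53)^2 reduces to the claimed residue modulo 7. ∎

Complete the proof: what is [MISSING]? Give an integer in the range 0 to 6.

5

Multiply the listed residues: 2 · 4 · 4 · 3 = 8 → 32 → 96.
Reducing modulo 7: 96 = 13·7 + 5, so 3^53 ≡ 5.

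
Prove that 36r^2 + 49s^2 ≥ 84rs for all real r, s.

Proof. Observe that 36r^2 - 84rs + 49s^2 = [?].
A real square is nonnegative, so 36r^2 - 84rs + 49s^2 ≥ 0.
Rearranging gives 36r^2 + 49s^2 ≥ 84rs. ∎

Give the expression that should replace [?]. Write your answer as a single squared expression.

36r^2 - 84rs + 49s^2 is a perfect-square trinomial: the outer terms are (6r)^2 and (7s)^2, and the cross term is -2·6r·7s.
So 36r^2 - 84rs + 49s^2 = (6r - 7s)^2 ≥ 0.

(6r - 7s)^2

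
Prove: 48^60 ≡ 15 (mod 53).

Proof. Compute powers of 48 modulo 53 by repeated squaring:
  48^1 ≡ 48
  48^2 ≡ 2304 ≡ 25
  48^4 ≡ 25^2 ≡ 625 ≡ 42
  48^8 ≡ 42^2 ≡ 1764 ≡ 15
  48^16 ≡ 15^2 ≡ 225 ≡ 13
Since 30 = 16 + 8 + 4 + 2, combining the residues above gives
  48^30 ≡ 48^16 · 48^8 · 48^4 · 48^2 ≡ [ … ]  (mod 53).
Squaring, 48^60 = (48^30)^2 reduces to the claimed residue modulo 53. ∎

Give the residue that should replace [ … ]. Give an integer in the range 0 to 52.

11

48^16 · 48^8 · 48^4 · 48^2 ≡ 13 · 15 · 42 · 25 = 204750.
204750 mod 53 = 11, so 48^30 ≡ 11 (mod 53).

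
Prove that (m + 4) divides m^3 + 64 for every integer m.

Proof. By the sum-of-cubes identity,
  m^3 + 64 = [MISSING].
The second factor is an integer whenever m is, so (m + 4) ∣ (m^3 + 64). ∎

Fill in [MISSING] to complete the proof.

a^3 + b^3 = (a + b)(a^2 - ab + b^2). With a = m, b = 4:
m^3 + 64 = (m + 4)(m^2 - 4m + 16).

(m + 4)(m^2 - 4m + 16)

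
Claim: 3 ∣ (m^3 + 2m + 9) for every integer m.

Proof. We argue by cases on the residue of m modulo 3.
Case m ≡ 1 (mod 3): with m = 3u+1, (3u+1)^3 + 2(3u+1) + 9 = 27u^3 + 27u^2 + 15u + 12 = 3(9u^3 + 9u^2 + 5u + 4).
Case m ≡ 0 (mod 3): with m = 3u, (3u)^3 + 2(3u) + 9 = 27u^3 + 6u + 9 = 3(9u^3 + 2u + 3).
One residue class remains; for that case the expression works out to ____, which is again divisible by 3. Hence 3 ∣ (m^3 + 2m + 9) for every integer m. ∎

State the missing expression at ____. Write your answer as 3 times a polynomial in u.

3(9u^3 + 18u^2 + 14u + 7)

The residues treated are {1, 0}, so the missing case is m ≡ 2 (mod 3); write m = 3u+2.
Then (3u+2)^3 + 2(3u+2) + 9 = 27u^3 + 54u^2 + 42u + 21 = 3(9u^3 + 18u^2 + 14u + 7).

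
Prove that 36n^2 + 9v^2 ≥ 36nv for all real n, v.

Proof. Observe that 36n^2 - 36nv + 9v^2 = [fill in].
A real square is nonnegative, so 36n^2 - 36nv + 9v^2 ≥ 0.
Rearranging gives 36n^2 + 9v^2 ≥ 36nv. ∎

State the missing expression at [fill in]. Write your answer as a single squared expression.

(6n - 3v)^2

36n^2 - 36nv + 9v^2 is a perfect-square trinomial: the outer terms are (6n)^2 and (3v)^2, and the cross term is -2·6n·3v.
So 36n^2 - 36nv + 9v^2 = (6n - 3v)^2 ≥ 0.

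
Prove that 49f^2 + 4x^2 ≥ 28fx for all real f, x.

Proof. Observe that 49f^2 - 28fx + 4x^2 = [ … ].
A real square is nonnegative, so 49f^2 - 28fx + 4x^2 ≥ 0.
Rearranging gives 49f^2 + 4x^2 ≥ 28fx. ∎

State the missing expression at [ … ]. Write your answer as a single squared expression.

(7f - 2x)^2

49f^2 - 28fx + 4x^2 is a perfect-square trinomial: the outer terms are (7f)^2 and (2x)^2, and the cross term is -2·7f·2x.
So 49f^2 - 28fx + 4x^2 = (7f - 2x)^2 ≥ 0.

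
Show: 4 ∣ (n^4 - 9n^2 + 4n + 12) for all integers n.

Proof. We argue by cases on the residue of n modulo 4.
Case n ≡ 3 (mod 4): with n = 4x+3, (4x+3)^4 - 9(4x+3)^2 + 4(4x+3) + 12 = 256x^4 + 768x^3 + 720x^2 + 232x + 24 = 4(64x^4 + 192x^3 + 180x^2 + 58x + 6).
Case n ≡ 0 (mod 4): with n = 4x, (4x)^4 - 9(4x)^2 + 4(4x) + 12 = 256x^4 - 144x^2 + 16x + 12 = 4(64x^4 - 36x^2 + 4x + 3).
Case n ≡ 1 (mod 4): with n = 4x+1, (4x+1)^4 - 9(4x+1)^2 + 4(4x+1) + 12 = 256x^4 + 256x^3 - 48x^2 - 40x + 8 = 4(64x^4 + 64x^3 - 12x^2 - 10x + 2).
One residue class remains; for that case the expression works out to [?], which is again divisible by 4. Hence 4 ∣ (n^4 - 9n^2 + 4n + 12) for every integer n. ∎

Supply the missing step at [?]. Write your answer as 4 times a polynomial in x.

The residues treated are {3, 0, 1}, so the missing case is n ≡ 2 (mod 4); write n = 4x+2.
Then (4x+2)^4 - 9(4x+2)^2 + 4(4x+2) + 12 = 256x^4 + 512x^3 + 240x^2 = 4(64x^4 + 128x^3 + 60x^2).

4(64x^4 + 128x^3 + 60x^2)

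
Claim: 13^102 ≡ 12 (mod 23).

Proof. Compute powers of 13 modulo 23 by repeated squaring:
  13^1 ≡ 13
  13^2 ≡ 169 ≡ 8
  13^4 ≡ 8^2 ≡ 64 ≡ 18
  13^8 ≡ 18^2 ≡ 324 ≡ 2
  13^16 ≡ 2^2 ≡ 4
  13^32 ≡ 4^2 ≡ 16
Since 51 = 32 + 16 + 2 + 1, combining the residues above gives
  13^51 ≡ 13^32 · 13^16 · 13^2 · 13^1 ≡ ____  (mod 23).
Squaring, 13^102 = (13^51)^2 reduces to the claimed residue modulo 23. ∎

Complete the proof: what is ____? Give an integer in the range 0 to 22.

13^32 · 13^16 · 13^2 · 13^1 ≡ 16 · 4 · 8 · 13 = 6656.
6656 mod 23 = 9, so 13^51 ≡ 9 (mod 23).

9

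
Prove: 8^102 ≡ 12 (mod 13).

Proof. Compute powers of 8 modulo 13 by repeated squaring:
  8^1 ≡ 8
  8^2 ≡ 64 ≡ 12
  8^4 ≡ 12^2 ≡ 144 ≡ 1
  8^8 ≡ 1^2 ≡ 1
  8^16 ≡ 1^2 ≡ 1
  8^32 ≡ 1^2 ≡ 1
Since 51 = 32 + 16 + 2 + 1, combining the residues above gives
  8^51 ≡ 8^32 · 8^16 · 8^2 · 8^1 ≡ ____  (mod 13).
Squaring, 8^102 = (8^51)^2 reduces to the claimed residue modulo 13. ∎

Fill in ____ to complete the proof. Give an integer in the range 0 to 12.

5

8^32 · 8^16 · 8^2 · 8^1 ≡ 1 · 1 · 12 · 8 = 96.
96 mod 13 = 5, so 8^51 ≡ 5 (mod 13).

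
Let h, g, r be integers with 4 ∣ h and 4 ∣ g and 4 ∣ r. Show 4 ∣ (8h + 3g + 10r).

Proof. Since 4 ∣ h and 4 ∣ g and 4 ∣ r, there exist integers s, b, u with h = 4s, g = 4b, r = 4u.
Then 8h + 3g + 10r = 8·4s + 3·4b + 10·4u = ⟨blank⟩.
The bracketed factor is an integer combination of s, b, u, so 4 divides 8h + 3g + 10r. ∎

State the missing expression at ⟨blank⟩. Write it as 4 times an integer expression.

Each term has a factor of 4: 8·4s + 3·4b + 10·4u = 4·(3b + 8s + 10u).
Since 3b + 8s + 10u is an integer, 4 ∣ (8h + 3g + 10r).

4(3b + 8s + 10u)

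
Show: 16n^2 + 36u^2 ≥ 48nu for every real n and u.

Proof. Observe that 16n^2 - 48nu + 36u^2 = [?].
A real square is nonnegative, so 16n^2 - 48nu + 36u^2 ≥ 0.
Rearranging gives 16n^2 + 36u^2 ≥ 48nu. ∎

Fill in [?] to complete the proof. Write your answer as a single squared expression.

16n^2 - 48nu + 36u^2 is a perfect-square trinomial: the outer terms are (4n)^2 and (6u)^2, and the cross term is -2·4n·6u.
So 16n^2 - 48nu + 36u^2 = (4n - 6u)^2 ≥ 0.

(4n - 6u)^2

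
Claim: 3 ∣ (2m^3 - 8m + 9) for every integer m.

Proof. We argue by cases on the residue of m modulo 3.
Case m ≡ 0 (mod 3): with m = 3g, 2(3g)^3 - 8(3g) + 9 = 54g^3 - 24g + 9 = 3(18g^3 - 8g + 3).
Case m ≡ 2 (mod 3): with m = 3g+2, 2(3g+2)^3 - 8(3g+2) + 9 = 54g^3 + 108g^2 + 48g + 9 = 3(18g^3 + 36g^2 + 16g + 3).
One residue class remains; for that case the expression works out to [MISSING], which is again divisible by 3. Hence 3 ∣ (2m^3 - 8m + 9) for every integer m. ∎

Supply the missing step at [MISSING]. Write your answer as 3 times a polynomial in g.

3(18g^3 + 18g^2 - 2g + 1)

Only m ≡ 1 (mod 3) is unaccounted for. Put m = 3g+1:
2(3g+1)^3 - 8(3g+1) + 9 expands to 54g^3 + 54g^2 - 6g + 3,
and factoring out 3 leaves 3(18g^3 + 18g^2 - 2g + 1).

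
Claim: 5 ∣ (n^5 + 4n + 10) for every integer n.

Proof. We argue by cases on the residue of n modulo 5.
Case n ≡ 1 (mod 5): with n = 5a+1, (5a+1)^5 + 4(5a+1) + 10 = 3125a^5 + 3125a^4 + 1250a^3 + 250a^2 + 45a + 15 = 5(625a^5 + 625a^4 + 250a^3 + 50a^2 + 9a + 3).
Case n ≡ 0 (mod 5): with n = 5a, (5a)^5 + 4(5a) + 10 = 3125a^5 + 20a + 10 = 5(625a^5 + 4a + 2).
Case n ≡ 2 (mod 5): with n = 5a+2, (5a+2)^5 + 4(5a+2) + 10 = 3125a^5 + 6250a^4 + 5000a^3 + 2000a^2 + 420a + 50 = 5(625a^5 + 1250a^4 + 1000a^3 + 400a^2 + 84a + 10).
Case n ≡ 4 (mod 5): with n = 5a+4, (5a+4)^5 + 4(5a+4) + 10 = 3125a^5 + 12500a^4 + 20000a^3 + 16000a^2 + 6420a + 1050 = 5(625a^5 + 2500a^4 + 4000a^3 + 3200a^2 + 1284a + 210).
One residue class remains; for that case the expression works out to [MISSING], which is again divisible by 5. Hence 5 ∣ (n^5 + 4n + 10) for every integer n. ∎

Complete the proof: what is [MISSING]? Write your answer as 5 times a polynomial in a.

Only n ≡ 3 (mod 5) is unaccounted for. Put n = 5a+3:
(5a+3)^5 + 4(5a+3) + 10 expands to 3125a^5 + 9375a^4 + 11250a^3 + 6750a^2 + 2045a + 265,
and factoring out 5 leaves 5(625a^5 + 1875a^4 + 2250a^3 + 1350a^2 + 409a + 53).

5(625a^5 + 1875a^4 + 2250a^3 + 1350a^2 + 409a + 53)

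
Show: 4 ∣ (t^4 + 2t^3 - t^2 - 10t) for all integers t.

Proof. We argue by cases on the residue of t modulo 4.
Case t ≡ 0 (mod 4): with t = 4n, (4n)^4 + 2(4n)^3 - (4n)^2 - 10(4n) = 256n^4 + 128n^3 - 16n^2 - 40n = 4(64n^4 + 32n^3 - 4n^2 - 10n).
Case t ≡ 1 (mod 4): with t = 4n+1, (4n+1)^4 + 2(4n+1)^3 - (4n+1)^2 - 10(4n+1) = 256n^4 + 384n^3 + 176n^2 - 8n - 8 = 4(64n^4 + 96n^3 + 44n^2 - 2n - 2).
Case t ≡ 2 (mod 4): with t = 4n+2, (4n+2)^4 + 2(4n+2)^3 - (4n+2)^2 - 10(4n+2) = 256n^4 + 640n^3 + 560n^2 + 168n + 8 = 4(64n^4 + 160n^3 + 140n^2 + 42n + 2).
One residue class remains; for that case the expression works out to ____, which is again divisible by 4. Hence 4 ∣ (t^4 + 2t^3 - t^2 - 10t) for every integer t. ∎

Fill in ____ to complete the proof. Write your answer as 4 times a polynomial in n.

The residues treated are {0, 1, 2}, so the missing case is t ≡ 3 (mod 4); write t = 4n+3.
Then (4n+3)^4 + 2(4n+3)^3 - (4n+3)^2 - 10(4n+3) = 256n^4 + 896n^3 + 1136n^2 + 584n + 96 = 4(64n^4 + 224n^3 + 284n^2 + 146n + 24).

4(64n^4 + 224n^3 + 284n^2 + 146n + 24)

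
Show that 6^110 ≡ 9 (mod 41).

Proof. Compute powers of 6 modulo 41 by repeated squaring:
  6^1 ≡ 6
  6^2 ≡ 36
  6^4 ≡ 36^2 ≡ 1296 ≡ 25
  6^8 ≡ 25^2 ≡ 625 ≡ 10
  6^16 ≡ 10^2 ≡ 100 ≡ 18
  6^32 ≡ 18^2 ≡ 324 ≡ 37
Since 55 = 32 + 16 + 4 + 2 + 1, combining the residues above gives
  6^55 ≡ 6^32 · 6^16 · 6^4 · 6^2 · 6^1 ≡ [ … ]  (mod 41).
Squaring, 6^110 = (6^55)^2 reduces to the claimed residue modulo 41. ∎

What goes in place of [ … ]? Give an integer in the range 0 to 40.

Multiply the listed residues: 37 · 18 · 25 · 36 · 6 = 666 → 16650 → 599400 → 3596400.
Reducing modulo 41: 3596400 = 87717·41 + 3, so 6^55 ≡ 3.

3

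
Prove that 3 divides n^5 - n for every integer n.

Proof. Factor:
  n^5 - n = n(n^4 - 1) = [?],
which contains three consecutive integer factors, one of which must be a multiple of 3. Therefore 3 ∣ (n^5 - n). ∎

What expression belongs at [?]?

(n - 1)n(n + 1)(n^2 + 1)

n^4 - 1 = (n^2 - 1)(n^2 + 1), and n^2 - 1 = (n-1)(n+1).
So n(n^4 - 1) = (n - 1)n(n + 1)(n^2 + 1).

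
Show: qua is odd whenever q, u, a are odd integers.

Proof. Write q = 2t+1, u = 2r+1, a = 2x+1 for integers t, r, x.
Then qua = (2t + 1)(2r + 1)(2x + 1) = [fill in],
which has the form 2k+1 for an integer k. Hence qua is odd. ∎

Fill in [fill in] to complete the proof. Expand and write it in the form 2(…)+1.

2(4rtx + 2rt + 2rx + r + 2tx + t + x) + 1

(2t + 1)(2r + 1)(2x + 1) = 8rtx + 4rt + 4rx + 2r + 4tx + 2t + 2x + 1
= 2(4rtx + 2rt + 2rx + r + 2tx + t + x) + 1.
Since 4rtx + 2rt + 2rx + r + 2tx + t + x is an integer, the product is of the form 2k+1 for an integer k.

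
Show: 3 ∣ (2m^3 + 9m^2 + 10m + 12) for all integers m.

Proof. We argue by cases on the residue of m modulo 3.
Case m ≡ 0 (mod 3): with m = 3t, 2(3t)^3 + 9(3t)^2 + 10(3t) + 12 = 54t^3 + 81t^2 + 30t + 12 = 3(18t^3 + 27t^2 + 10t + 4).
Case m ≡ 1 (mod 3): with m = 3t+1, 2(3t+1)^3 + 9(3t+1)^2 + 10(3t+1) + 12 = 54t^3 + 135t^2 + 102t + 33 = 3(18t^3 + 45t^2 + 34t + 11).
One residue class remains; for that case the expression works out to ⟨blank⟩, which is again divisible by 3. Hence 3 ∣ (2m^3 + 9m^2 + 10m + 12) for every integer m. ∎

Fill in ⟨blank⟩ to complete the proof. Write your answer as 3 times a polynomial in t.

3(18t^3 + 63t^2 + 70t + 28)

The residues treated are {0, 1}, so the missing case is m ≡ 2 (mod 3); write m = 3t+2.
Then 2(3t+2)^3 + 9(3t+2)^2 + 10(3t+2) + 12 = 54t^3 + 189t^2 + 210t + 84 = 3(18t^3 + 63t^2 + 70t + 28).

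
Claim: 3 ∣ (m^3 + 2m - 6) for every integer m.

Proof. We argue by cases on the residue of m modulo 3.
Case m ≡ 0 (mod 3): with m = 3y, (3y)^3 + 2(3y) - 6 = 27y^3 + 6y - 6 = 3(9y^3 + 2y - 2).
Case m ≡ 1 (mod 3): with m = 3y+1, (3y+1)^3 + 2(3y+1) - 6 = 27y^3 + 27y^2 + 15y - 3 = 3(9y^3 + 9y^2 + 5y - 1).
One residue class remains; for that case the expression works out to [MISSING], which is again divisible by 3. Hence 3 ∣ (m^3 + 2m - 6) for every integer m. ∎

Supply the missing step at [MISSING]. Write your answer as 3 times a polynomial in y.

3(9y^3 + 18y^2 + 14y + 2)

The residues treated are {0, 1}, so the missing case is m ≡ 2 (mod 3); write m = 3y+2.
Then (3y+2)^3 + 2(3y+2) - 6 = 27y^3 + 54y^2 + 42y + 6 = 3(9y^3 + 18y^2 + 14y + 2).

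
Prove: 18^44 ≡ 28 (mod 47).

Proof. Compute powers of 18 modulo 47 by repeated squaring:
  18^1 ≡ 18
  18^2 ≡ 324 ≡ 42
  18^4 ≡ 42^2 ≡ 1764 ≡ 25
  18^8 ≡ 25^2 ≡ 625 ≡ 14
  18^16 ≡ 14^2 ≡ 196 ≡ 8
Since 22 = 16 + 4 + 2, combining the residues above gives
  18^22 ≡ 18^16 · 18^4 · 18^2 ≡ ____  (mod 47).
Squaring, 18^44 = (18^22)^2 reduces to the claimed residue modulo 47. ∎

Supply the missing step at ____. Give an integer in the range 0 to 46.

18^16 · 18^4 · 18^2 ≡ 8 · 25 · 42 = 8400.
8400 mod 47 = 34, so 18^22 ≡ 34 (mod 47).

34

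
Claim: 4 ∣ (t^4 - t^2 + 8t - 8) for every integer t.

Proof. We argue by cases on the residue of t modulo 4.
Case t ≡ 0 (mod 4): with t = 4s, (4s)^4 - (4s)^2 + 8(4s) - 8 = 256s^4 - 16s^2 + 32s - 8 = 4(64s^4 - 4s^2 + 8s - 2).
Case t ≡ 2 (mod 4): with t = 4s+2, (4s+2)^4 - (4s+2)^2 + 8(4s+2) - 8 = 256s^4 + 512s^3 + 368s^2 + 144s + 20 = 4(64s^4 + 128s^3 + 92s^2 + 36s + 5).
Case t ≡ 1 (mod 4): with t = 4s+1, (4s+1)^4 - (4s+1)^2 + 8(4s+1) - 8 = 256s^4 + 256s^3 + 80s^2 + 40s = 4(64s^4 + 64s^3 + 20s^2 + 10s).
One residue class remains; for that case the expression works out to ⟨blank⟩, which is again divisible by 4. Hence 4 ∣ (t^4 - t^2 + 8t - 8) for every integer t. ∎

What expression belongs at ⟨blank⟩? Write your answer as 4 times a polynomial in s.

4(64s^4 + 192s^3 + 212s^2 + 110s + 22)

The residues treated are {0, 2, 1}, so the missing case is t ≡ 3 (mod 4); write t = 4s+3.
Then (4s+3)^4 - (4s+3)^2 + 8(4s+3) - 8 = 256s^4 + 768s^3 + 848s^2 + 440s + 88 = 4(64s^4 + 192s^3 + 212s^2 + 110s + 22).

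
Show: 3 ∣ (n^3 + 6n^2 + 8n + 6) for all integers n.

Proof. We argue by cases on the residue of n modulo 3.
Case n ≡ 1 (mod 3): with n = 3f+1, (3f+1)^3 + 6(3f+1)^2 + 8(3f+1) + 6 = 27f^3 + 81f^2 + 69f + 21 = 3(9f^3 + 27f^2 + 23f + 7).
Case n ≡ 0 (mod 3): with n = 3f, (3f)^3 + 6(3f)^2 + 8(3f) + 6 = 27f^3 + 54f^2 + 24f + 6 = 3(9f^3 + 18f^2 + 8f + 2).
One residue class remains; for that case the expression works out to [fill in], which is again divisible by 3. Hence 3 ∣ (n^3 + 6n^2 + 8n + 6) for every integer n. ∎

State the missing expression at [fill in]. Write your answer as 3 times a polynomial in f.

3(9f^3 + 36f^2 + 44f + 18)

Only n ≡ 2 (mod 3) is unaccounted for. Put n = 3f+2:
(3f+2)^3 + 6(3f+2)^2 + 8(3f+2) + 6 expands to 27f^3 + 108f^2 + 132f + 54,
and factoring out 3 leaves 3(9f^3 + 36f^2 + 44f + 18).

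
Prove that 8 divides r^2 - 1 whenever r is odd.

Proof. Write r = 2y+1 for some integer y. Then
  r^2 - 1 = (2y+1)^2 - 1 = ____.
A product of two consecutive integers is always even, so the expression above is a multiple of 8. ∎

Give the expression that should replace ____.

4y(y + 1)

(2y+1)^2 - 1 = 4y^2 + 4y + 1 - 1 = 4y^2 + 4y = 4y(y+1).
Since y and y+1 are consecutive, y(y+1) is even, and 4·(even) is a multiple of 8.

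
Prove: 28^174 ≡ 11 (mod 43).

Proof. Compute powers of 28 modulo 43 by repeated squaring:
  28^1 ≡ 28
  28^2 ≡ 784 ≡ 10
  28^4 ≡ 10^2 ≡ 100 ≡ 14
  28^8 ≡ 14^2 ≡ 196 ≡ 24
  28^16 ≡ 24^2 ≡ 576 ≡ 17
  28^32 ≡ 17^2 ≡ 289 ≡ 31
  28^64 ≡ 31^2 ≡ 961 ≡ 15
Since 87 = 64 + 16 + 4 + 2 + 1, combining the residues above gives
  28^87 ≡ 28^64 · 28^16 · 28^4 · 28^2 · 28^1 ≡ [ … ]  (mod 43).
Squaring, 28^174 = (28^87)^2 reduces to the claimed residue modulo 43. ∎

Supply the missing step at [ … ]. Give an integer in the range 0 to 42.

22

Multiply the listed residues: 15 · 17 · 14 · 10 · 28 = 255 → 3570 → 35700 → 999600.
Reducing modulo 43: 999600 = 23246·43 + 22, so 28^87 ≡ 22.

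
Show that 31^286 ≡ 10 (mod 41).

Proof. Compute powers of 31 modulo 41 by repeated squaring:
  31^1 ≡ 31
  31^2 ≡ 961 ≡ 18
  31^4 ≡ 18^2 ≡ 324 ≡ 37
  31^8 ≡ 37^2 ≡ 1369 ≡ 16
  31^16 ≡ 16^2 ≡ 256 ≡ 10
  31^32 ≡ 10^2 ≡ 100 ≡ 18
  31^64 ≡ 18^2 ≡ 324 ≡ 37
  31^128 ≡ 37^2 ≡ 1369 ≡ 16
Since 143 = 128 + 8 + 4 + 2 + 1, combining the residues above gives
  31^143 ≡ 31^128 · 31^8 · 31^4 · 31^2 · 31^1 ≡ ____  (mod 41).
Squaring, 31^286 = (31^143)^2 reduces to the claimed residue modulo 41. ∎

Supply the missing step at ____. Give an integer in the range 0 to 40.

25

Multiply the listed residues: 16 · 16 · 37 · 18 · 31 = 256 → 9472 → 170496 → 5285376.
Reducing modulo 41: 5285376 = 128911·41 + 25, so 31^143 ≡ 25.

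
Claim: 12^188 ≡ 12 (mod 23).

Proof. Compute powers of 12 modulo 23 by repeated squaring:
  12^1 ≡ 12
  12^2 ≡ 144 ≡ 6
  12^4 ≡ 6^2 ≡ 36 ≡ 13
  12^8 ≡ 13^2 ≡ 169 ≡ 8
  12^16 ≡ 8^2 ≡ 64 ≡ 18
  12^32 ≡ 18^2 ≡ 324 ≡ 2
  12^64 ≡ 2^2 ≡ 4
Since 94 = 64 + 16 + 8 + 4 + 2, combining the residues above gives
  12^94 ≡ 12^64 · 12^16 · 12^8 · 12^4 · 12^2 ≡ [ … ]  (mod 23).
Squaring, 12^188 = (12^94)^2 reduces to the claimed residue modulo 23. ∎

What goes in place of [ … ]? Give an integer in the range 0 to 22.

Multiply the listed residues: 4 · 18 · 8 · 13 · 6 = 72 → 576 → 7488 → 44928.
Reducing modulo 23: 44928 = 1953·23 + 9, so 12^94 ≡ 9.

9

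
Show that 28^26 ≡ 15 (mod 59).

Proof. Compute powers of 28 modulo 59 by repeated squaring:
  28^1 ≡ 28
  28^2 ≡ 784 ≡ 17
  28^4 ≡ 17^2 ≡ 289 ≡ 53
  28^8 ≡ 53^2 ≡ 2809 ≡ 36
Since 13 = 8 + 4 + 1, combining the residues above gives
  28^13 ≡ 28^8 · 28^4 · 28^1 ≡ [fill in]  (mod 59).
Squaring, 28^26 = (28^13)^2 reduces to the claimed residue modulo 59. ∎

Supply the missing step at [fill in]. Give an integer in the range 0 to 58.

29

Multiply the listed residues: 36 · 53 · 28 = 1908 → 53424.
Reducing modulo 59: 53424 = 905·59 + 29, so 28^13 ≡ 29.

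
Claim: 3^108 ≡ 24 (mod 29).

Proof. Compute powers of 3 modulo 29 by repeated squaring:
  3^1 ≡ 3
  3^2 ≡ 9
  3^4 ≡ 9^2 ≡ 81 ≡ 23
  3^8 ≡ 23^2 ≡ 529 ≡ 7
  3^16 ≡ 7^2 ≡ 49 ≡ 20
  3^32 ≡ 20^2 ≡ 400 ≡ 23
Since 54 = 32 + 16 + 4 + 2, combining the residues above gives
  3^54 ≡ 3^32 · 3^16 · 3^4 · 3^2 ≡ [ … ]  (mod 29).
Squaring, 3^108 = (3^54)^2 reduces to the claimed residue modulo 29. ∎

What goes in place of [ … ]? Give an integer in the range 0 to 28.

3^32 · 3^16 · 3^4 · 3^2 ≡ 23 · 20 · 23 · 9 = 95220.
95220 mod 29 = 13, so 3^54 ≡ 13 (mod 29).

13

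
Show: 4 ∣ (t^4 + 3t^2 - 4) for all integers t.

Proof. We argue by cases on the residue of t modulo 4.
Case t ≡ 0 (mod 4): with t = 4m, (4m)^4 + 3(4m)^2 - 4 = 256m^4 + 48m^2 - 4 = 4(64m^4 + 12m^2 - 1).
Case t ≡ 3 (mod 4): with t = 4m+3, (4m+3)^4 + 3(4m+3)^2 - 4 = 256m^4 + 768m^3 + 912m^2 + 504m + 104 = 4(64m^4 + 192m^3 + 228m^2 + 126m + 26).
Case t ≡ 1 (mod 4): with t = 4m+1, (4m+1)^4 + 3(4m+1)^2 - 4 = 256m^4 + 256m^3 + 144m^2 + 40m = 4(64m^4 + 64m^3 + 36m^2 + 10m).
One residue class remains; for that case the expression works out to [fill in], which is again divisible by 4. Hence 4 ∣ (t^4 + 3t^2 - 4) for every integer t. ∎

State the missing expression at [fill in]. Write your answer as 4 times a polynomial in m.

4(64m^4 + 128m^3 + 108m^2 + 44m + 6)

Only t ≡ 2 (mod 4) is unaccounted for. Put t = 4m+2:
(4m+2)^4 + 3(4m+2)^2 - 4 expands to 256m^4 + 512m^3 + 432m^2 + 176m + 24,
and factoring out 4 leaves 4(64m^4 + 128m^3 + 108m^2 + 44m + 6).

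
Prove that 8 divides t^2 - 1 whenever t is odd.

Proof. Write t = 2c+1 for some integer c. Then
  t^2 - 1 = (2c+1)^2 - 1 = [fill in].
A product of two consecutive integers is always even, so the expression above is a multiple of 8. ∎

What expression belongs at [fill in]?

(2c+1)^2 - 1 = 4c^2 + 4c + 1 - 1 = 4c^2 + 4c = 4c(c+1).
Since c and c+1 are consecutive, c(c+1) is even, and 4·(even) is a multiple of 8.

4c(c + 1)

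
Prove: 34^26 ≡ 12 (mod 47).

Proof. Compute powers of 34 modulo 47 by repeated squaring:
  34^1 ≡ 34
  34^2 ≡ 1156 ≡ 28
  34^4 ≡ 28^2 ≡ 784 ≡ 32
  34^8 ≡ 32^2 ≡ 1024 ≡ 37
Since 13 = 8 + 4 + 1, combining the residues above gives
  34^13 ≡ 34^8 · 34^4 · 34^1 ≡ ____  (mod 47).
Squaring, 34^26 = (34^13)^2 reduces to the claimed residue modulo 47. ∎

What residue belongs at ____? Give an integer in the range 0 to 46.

Multiply the listed residues: 37 · 32 · 34 = 1184 → 40256.
Reducing modulo 47: 40256 = 856·47 + 24, so 34^13 ≡ 24.

24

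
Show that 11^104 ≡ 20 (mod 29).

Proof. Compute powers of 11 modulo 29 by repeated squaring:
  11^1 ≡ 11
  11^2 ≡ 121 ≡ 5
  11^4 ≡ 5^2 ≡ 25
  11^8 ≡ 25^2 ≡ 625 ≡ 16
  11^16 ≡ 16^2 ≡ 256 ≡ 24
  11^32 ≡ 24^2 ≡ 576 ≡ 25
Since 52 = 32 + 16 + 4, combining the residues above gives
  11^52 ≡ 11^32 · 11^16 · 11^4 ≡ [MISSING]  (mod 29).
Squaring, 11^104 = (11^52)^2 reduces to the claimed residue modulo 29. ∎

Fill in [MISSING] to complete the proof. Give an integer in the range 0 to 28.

11^32 · 11^16 · 11^4 ≡ 25 · 24 · 25 = 15000.
15000 mod 29 = 7, so 11^52 ≡ 7 (mod 29).

7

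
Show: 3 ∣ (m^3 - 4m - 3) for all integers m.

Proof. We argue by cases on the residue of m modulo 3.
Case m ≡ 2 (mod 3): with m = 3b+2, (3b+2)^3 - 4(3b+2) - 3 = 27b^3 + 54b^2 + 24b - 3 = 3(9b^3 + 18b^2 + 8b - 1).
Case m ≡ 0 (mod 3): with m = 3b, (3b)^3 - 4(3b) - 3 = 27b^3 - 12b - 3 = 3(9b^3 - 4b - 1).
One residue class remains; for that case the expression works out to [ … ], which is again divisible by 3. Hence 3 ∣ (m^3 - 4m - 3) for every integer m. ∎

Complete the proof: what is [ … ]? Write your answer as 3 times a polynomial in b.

Only m ≡ 1 (mod 3) is unaccounted for. Put m = 3b+1:
(3b+1)^3 - 4(3b+1) - 3 expands to 27b^3 + 27b^2 - 3b - 6,
and factoring out 3 leaves 3(9b^3 + 9b^2 - b - 2).

3(9b^3 + 9b^2 - b - 2)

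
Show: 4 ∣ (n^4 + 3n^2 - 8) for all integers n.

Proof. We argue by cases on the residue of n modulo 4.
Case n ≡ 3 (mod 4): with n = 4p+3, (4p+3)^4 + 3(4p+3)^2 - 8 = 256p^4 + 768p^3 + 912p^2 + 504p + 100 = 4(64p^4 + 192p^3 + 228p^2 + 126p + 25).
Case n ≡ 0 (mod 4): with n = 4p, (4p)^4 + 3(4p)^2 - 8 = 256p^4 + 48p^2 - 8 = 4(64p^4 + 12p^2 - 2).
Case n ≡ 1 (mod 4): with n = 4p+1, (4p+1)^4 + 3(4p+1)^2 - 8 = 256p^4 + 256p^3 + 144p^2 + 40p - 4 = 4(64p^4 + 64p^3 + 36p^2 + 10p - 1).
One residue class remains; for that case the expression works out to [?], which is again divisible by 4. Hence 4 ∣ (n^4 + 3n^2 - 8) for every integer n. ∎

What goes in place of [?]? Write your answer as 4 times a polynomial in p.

The residues treated are {3, 0, 1}, so the missing case is n ≡ 2 (mod 4); write n = 4p+2.
Then (4p+2)^4 + 3(4p+2)^2 - 8 = 256p^4 + 512p^3 + 432p^2 + 176p + 20 = 4(64p^4 + 128p^3 + 108p^2 + 44p + 5).

4(64p^4 + 128p^3 + 108p^2 + 44p + 5)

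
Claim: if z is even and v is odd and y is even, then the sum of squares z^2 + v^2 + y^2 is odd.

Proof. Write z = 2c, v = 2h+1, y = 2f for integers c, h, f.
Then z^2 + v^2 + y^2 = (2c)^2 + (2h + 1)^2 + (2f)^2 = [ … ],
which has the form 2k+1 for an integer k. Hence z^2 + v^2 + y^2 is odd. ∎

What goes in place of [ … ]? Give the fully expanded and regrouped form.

2(2c^2 + 2f^2 + 2h^2 + 2h) + 1

Expanding: (2c)^2 + (2h + 1)^2 + (2f)^2 = 4c^2 + 4f^2 + 4h^2 + 4h + 1.
Every term except the constant is even, so this is 2(2c^2 + 2f^2 + 2h^2 + 2h) + 1,
and 2c^2 + 2f^2 + 2h^2 + 2h ∈ ℤ gives the required form.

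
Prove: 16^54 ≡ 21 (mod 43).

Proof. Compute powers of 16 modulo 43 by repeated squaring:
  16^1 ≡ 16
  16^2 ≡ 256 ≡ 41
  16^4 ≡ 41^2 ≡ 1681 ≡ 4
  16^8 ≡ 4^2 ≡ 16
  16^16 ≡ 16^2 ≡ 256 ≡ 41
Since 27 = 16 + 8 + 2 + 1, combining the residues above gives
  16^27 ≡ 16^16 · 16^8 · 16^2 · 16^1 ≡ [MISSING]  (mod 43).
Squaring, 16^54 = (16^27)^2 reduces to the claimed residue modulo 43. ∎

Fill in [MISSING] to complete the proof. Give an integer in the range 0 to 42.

35

16^16 · 16^8 · 16^2 · 16^1 ≡ 41 · 16 · 41 · 16 = 430336.
430336 mod 43 = 35, so 16^27 ≡ 35 (mod 43).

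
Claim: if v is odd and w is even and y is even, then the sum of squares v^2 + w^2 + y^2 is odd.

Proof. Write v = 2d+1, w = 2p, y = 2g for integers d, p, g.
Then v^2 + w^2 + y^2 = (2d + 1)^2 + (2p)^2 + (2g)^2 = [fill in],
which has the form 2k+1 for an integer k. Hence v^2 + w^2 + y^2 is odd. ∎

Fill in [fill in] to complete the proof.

Expanding: (2d + 1)^2 + (2p)^2 + (2g)^2 = 4d^2 + 4d + 4g^2 + 4p^2 + 1.
Every term except the constant is even, so this is 2(2d^2 + 2d + 2g^2 + 2p^2) + 1,
and 2d^2 + 2d + 2g^2 + 2p^2 ∈ ℤ gives the required form.

2(2d^2 + 2d + 2g^2 + 2p^2) + 1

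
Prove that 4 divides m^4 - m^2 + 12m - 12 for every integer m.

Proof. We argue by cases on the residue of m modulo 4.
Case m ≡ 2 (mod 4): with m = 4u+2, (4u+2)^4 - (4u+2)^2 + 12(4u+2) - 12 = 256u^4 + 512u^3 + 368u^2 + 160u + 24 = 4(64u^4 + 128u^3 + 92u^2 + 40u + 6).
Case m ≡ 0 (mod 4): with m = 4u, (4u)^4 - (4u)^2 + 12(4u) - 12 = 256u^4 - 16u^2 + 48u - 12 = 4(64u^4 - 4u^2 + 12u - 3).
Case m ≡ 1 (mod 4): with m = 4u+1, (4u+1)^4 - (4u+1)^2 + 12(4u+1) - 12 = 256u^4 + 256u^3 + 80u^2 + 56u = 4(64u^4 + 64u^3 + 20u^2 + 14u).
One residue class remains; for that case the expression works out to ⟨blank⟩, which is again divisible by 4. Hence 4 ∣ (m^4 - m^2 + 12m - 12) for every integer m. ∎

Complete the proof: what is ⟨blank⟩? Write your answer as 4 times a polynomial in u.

Only m ≡ 3 (mod 4) is unaccounted for. Put m = 4u+3:
(4u+3)^4 - (4u+3)^2 + 12(4u+3) - 12 expands to 256u^4 + 768u^3 + 848u^2 + 456u + 96,
and factoring out 4 leaves 4(64u^4 + 192u^3 + 212u^2 + 114u + 24).

4(64u^4 + 192u^3 + 212u^2 + 114u + 24)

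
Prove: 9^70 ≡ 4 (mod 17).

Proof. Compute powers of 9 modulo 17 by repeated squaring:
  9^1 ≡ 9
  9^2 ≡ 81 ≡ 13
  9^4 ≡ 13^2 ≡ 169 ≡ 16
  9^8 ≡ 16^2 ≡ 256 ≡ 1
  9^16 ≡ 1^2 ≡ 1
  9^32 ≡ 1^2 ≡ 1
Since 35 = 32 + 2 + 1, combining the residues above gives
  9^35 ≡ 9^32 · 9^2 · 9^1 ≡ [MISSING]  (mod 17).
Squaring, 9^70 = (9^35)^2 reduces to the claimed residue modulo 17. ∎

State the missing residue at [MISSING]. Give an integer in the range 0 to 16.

9^32 · 9^2 · 9^1 ≡ 1 · 13 · 9 = 117.
117 mod 17 = 15, so 9^35 ≡ 15 (mod 17).

15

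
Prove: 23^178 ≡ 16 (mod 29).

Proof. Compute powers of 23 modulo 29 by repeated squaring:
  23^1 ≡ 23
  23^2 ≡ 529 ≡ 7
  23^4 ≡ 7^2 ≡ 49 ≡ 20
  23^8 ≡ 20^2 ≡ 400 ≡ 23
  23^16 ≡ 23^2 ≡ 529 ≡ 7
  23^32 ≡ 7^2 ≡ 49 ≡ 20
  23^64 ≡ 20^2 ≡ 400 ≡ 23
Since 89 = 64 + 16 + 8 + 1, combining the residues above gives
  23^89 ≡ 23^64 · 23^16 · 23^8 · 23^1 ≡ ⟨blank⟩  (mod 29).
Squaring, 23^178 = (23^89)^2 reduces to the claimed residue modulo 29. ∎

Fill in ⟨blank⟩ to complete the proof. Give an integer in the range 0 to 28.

25

Multiply the listed residues: 23 · 7 · 23 · 23 = 161 → 3703 → 85169.
Reducing modulo 29: 85169 = 2936·29 + 25, so 23^89 ≡ 25.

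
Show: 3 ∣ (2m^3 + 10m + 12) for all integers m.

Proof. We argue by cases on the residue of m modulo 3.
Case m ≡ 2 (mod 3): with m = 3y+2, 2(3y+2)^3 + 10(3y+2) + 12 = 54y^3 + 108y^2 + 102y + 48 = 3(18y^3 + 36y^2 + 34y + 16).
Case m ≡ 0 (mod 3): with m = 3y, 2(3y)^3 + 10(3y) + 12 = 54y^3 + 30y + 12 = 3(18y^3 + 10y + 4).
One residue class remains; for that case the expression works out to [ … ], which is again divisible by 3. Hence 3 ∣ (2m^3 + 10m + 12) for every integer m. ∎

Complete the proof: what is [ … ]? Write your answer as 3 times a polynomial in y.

3(18y^3 + 18y^2 + 16y + 8)

Only m ≡ 1 (mod 3) is unaccounted for. Put m = 3y+1:
2(3y+1)^3 + 10(3y+1) + 12 expands to 54y^3 + 54y^2 + 48y + 24,
and factoring out 3 leaves 3(18y^3 + 18y^2 + 16y + 8).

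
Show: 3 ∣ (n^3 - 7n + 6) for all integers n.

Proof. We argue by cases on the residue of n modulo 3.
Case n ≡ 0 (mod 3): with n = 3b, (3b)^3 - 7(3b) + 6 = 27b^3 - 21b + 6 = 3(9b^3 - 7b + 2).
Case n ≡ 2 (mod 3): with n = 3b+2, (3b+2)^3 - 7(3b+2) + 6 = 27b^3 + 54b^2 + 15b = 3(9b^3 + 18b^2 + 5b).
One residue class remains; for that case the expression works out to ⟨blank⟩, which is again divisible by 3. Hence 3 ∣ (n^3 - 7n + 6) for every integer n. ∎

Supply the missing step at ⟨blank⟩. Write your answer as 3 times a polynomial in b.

Only n ≡ 1 (mod 3) is unaccounted for. Put n = 3b+1:
(3b+1)^3 - 7(3b+1) + 6 expands to 27b^3 + 27b^2 - 12b,
and factoring out 3 leaves 3(9b^3 + 9b^2 - 4b).

3(9b^3 + 9b^2 - 4b)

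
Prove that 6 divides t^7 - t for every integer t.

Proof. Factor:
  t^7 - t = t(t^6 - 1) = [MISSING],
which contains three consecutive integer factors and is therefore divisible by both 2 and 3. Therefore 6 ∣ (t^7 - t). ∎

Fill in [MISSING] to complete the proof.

t^6 - 1 = (t^2 - 1)(t^4 + t^2 + 1), and t^2 - 1 = (t-1)(t+1).
So t(t^6 - 1) = (t - 1)t(t + 1)(t^4 + t^2 + 1).

(t - 1)t(t + 1)(t^4 + t^2 + 1)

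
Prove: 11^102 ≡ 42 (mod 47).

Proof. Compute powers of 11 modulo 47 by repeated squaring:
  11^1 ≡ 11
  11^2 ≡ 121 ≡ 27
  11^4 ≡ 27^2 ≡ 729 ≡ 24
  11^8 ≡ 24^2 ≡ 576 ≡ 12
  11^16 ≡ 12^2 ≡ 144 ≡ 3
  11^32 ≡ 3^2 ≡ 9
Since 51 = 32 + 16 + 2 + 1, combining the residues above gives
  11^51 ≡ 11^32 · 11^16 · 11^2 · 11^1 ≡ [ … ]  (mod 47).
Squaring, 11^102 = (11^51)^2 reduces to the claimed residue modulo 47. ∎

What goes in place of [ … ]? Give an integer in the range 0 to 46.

11^32 · 11^16 · 11^2 · 11^1 ≡ 9 · 3 · 27 · 11 = 8019.
8019 mod 47 = 29, so 11^51 ≡ 29 (mod 47).

29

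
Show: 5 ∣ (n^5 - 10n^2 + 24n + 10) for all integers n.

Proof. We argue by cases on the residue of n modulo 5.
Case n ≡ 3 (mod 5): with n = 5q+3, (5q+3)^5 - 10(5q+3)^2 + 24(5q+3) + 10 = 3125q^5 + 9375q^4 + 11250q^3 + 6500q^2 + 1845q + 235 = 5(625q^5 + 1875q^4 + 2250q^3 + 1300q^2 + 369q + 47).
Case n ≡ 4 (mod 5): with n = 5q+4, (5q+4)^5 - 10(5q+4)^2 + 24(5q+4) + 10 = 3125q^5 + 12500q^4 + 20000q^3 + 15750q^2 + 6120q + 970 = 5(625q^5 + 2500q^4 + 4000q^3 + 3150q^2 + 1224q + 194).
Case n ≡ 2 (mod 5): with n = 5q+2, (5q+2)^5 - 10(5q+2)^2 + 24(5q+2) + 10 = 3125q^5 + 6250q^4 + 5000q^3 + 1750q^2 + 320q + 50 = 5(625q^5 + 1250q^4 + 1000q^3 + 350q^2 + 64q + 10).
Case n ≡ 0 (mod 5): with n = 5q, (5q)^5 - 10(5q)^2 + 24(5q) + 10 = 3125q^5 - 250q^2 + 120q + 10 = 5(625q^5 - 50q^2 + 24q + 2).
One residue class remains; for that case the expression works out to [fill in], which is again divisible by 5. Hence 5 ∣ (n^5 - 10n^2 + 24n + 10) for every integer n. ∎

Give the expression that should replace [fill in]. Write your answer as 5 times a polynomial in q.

Only n ≡ 1 (mod 5) is unaccounted for. Put n = 5q+1:
(5q+1)^5 - 10(5q+1)^2 + 24(5q+1) + 10 expands to 3125q^5 + 3125q^4 + 1250q^3 + 45q + 25,
and factoring out 5 leaves 5(625q^5 + 625q^4 + 250q^3 + 9q + 5).

5(625q^5 + 625q^4 + 250q^3 + 9q + 5)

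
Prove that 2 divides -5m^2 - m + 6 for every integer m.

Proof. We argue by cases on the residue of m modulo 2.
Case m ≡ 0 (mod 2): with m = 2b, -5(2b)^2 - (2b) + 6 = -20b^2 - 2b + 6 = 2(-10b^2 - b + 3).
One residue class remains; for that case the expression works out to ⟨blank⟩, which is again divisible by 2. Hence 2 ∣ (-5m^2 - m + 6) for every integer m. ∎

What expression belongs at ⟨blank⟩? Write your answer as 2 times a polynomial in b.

2(-10b^2 - 11b)

Only m ≡ 1 (mod 2) is unaccounted for. Put m = 2b+1:
-5(2b+1)^2 - (2b+1) + 6 expands to -20b^2 - 22b,
and factoring out 2 leaves 2(-10b^2 - 11b).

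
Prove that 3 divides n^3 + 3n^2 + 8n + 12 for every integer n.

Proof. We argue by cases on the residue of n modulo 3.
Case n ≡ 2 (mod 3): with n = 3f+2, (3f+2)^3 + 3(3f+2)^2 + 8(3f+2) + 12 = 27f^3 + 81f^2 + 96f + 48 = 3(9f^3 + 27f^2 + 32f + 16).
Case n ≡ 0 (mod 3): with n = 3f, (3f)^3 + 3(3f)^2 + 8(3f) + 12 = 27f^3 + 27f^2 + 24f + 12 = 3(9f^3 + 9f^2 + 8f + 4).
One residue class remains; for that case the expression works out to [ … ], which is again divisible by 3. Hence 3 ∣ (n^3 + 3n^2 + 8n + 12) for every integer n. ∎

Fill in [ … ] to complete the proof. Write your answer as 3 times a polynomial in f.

3(9f^3 + 18f^2 + 17f + 8)

Only n ≡ 1 (mod 3) is unaccounted for. Put n = 3f+1:
(3f+1)^3 + 3(3f+1)^2 + 8(3f+1) + 12 expands to 27f^3 + 54f^2 + 51f + 24,
and factoring out 3 leaves 3(9f^3 + 18f^2 + 17f + 8).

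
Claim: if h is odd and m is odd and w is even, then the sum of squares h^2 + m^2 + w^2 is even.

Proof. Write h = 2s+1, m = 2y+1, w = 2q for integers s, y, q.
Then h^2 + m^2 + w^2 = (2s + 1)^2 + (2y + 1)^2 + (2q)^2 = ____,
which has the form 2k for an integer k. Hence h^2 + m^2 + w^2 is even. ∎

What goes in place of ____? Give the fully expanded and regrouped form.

(2s + 1)^2 + (2y + 1)^2 + (2q)^2 = 4q^2 + 4s^2 + 4s + 4y^2 + 4y + 2
= 2(2q^2 + 2s^2 + 2s + 2y^2 + 2y + 1).
Since 2q^2 + 2s^2 + 2s + 2y^2 + 2y + 1 is an integer, the sum of squares is of the form 2k for an integer k.

2(2q^2 + 2s^2 + 2s + 2y^2 + 2y + 1)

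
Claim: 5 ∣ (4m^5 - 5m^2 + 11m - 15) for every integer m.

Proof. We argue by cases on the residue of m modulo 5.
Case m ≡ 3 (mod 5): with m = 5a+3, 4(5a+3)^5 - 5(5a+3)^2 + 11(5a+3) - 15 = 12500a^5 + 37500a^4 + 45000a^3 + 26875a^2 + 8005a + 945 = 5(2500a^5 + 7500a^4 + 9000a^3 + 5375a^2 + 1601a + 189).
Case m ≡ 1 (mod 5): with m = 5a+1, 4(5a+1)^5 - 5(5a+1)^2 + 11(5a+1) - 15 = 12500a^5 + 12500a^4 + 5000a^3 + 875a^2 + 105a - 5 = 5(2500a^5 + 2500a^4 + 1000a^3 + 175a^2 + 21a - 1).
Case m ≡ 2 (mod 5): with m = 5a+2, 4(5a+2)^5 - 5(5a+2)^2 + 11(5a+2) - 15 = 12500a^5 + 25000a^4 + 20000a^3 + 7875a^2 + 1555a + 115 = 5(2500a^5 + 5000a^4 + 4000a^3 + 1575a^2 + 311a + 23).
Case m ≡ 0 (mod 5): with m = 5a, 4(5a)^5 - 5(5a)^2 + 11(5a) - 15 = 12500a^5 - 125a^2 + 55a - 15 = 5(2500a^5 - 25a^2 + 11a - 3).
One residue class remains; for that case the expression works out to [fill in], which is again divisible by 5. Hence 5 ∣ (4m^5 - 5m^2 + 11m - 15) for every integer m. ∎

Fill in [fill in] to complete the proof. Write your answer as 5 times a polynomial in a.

Only m ≡ 4 (mod 5) is unaccounted for. Put m = 5a+4:
4(5a+4)^5 - 5(5a+4)^2 + 11(5a+4) - 15 expands to 12500a^5 + 50000a^4 + 80000a^3 + 63875a^2 + 25455a + 4045,
and factoring out 5 leaves 5(2500a^5 + 10000a^4 + 16000a^3 + 12775a^2 + 5091a + 809).

5(2500a^5 + 10000a^4 + 16000a^3 + 12775a^2 + 5091a + 809)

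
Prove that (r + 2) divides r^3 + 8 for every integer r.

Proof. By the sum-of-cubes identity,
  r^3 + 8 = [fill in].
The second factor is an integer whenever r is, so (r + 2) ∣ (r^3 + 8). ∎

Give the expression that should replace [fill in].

(r + 2)(r^2 - 2r + 4)

Polynomial division of r^3 + 8 by r + 2 leaves remainder 0 and quotient r^2 - 2r + 4.
Hence r^3 + 8 = (r + 2)(r^2 - 2r + 4).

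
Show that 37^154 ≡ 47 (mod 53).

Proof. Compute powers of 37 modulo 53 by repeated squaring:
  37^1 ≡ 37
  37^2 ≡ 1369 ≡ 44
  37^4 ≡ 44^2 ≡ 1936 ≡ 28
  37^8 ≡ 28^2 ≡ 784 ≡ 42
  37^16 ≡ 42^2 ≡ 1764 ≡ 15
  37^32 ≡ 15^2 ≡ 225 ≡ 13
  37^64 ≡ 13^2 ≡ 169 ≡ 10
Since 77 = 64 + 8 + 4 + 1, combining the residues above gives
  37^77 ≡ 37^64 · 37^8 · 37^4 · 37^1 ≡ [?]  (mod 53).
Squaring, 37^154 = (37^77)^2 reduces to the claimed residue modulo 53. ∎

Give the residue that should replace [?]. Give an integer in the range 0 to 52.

Multiply the listed residues: 10 · 42 · 28 · 37 = 420 → 11760 → 435120.
Reducing modulo 53: 435120 = 8209·53 + 43, so 37^77 ≡ 43.

43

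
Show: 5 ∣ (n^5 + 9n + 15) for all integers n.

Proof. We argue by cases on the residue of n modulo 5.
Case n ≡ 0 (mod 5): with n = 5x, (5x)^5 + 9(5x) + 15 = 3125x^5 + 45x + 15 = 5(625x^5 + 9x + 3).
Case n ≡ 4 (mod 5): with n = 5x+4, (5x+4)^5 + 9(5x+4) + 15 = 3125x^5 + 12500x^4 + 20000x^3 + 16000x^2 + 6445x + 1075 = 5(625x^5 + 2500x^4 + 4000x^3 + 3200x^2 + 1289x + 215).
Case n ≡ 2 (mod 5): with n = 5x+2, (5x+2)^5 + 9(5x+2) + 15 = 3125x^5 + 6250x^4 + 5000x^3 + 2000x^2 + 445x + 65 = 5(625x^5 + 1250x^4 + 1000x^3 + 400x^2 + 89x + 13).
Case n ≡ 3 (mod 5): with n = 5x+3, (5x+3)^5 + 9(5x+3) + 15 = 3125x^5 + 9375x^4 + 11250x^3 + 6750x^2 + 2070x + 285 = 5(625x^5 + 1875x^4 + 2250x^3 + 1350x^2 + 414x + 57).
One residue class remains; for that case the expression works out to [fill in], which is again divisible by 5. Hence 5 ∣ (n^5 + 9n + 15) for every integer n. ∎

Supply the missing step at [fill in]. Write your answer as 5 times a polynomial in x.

5(625x^5 + 625x^4 + 250x^3 + 50x^2 + 14x + 5)

The residues treated are {0, 4, 2, 3}, so the missing case is n ≡ 1 (mod 5); write n = 5x+1.
Then (5x+1)^5 + 9(5x+1) + 15 = 3125x^5 + 3125x^4 + 1250x^3 + 250x^2 + 70x + 25 = 5(625x^5 + 625x^4 + 250x^3 + 50x^2 + 14x + 5).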